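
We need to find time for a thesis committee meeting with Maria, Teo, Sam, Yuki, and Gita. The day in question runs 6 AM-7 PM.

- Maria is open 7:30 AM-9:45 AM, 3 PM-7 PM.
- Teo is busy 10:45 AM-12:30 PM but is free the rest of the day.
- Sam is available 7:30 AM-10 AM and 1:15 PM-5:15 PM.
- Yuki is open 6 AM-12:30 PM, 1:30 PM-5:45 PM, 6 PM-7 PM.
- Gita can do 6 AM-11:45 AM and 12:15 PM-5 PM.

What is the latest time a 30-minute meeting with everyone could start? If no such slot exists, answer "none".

Maria free: 07:30-09:45, 15:00-19:00.
Teo free: 06:00-10:45, 12:30-19:00 (invert busy blocks within the working day).
Sam free: 07:30-10:00, 13:15-17:15.
Yuki free: 06:00-12:30, 13:30-17:45, 18:00-19:00.
Gita free: 06:00-11:45, 12:15-17:00.
Maria ∩ Teo: 07:30-09:45, 15:00-19:00.
Maria ∩ Teo ∩ Sam: 07:30-09:45, 15:00-17:15.
Maria ∩ Teo ∩ Sam ∩ Yuki: 07:30-09:45, 15:00-17:15.
Maria ∩ Teo ∩ Sam ∩ Yuki ∩ Gita: 07:30-09:45, 15:00-17:00.
The last common window of at least 30 minutes is 15:00-17:00; a 30-minute meeting can start as late as 16:30 and still end by 17:00.

16:30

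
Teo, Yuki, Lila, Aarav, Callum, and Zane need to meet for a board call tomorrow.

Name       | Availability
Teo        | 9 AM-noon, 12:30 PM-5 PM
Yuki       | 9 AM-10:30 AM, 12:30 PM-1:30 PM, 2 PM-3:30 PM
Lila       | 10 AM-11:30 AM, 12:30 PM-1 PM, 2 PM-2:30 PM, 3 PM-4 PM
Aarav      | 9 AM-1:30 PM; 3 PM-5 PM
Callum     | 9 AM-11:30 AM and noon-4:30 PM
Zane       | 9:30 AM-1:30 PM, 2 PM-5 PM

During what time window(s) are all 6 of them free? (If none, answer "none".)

10:00-10:30, 12:30-13:00, 15:00-15:30

Teo ∩ Yuki: 09:00-10:30, 12:30-13:30, 14:00-15:30.
Teo ∩ Yuki ∩ Lila: 10:00-10:30, 12:30-13:00, 14:00-14:30, 15:00-15:30.
Teo ∩ Yuki ∩ Lila ∩ Aarav: 10:00-10:30, 12:30-13:00, 15:00-15:30.
Teo ∩ Yuki ∩ Lila ∩ Aarav ∩ Callum: 10:00-10:30, 12:30-13:00, 15:00-15:30.
Teo ∩ Yuki ∩ Lila ∩ Aarav ∩ Callum ∩ Zane: 10:00-10:30, 12:30-13:00, 15:00-15:30.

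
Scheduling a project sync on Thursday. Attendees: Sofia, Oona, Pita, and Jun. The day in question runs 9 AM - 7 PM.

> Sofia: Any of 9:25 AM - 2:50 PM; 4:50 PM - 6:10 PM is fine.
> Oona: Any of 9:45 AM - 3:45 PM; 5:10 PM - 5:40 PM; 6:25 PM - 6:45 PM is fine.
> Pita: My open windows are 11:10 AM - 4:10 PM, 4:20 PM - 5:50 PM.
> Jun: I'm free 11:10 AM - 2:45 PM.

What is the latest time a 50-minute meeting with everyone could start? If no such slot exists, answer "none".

13:55

Sofia ∩ Oona: 09:45-14:50, 17:10-17:40.
Sofia ∩ Oona ∩ Pita: 11:10-14:50, 17:10-17:40.
Sofia ∩ Oona ∩ Pita ∩ Jun: 11:10-14:45.
The last common window of at least 50 minutes is 11:10-14:45; a 50-minute meeting can start as late as 13:55 and still end by 14:45.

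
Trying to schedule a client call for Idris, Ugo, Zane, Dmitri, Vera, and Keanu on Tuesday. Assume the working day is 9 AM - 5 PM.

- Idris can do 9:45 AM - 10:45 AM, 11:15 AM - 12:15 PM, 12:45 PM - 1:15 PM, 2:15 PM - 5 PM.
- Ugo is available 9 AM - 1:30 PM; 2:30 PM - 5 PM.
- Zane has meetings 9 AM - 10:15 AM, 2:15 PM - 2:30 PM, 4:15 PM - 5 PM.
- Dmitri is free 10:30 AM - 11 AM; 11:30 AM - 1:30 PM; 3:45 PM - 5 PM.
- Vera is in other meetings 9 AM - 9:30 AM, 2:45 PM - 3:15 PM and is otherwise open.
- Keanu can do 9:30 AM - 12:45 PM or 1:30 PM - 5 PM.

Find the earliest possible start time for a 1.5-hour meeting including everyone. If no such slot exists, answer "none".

none

Idris free: 09:45-10:45, 11:15-12:15, 12:45-13:15, 14:15-17:00.
Ugo free: 09:00-13:30, 14:30-17:00.
Zane free: 10:15-14:15, 14:30-16:15 (invert busy blocks within the working day).
Dmitri free: 10:30-11:00, 11:30-13:30, 15:45-17:00.
Vera free: 09:30-14:45, 15:15-17:00 (invert busy blocks within the working day).
Keanu free: 09:30-12:45, 13:30-17:00.
Idris ∩ Ugo: 09:45-10:45, 11:15-12:15, 12:45-13:15, 14:30-17:00.
Idris ∩ Ugo ∩ Zane: 10:15-10:45, 11:15-12:15, 12:45-13:15, 14:30-16:15.
Idris ∩ Ugo ∩ Zane ∩ Dmitri: 10:30-10:45, 11:30-12:15, 12:45-13:15, 15:45-16:15.
Idris ∩ Ugo ∩ Zane ∩ Dmitri ∩ Vera: 10:30-10:45, 11:30-12:15, 12:45-13:15, 15:45-16:15.
Idris ∩ Ugo ∩ Zane ∩ Dmitri ∩ Vera ∩ Keanu: 10:30-10:45, 11:30-12:15, 15:45-16:15.
Those are the intersection windows.
No common window is at least 90 minutes long.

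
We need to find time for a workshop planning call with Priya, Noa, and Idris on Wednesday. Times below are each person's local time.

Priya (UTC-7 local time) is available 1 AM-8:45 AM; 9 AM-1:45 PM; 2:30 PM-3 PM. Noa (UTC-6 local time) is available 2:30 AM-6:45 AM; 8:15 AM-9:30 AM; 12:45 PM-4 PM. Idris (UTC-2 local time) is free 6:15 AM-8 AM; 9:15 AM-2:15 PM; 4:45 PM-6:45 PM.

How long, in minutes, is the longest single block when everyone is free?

120

Priya in UTC: 08:00-15:45, 16:00-20:45, 21:30-22:00 (add 7h to convert from UTC-7).
Noa in UTC: 08:30-12:45, 14:15-15:30, 18:45-22:00 (add 6h to convert from UTC-6).
Idris in UTC: 08:15-10:00, 11:15-16:15, 18:45-20:45 (add 2h to convert from UTC-2).
Priya ∩ Noa: 08:30-12:45, 14:15-15:30, 18:45-20:45, 21:30-22:00.
Priya ∩ Noa ∩ Idris: 08:30-10:00, 11:15-12:45, 14:15-15:30, 18:45-20:45.
The longest is 18:45-20:45 at 120 minutes.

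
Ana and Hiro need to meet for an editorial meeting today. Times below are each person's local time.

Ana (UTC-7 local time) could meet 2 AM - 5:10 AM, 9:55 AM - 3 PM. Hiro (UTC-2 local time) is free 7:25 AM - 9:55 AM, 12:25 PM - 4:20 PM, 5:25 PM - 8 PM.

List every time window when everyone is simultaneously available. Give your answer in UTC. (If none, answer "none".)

09:25-11:55, 16:55-18:20, 19:25-22:00

Ana in UTC: 09:00-12:10, 16:55-22:00 (add 7h to convert from UTC-7).
Hiro in UTC: 09:25-11:55, 14:25-18:20, 19:25-22:00 (add 2h to convert from UTC-2).
Ana ∩ Hiro: 09:25-11:55, 16:55-18:20, 19:25-22:00.
Those are the intersection windows.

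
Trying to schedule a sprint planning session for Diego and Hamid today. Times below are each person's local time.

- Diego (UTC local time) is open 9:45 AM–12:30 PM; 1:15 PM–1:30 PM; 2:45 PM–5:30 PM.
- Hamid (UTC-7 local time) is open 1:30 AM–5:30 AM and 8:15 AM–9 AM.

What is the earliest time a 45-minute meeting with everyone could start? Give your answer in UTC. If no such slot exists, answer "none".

09:45

Diego in UTC: 09:45-12:30, 13:15-13:30, 14:45-17:30.
Hamid in UTC: 08:30-12:30, 15:15-16:00 (add 7h to convert from UTC-7).
Diego ∩ Hamid: 09:45-12:30, 15:15-16:00.
The first common window of at least 45 minutes is 09:45-12:30, so the earliest start is 09:45.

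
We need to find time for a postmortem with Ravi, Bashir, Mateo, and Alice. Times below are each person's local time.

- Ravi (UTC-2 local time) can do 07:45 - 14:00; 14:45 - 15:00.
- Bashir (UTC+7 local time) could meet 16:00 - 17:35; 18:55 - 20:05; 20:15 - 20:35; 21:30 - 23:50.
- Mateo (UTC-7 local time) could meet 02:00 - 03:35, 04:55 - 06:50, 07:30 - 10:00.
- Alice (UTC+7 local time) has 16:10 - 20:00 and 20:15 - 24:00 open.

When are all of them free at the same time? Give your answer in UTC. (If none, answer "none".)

09:45-10:35, 11:55-13:00, 13:15-13:35, 14:30-16:00, 16:45-16:50

Ravi in UTC: 09:45-16:00, 16:45-17:00 (add 2h to convert from UTC-2).
Bashir in UTC: 09:00-10:35, 11:55-13:05, 13:15-13:35, 14:30-16:50 (subtract 7h to convert from UTC+7).
Mateo in UTC: 09:00-10:35, 11:55-13:50, 14:30-17:00 (add 7h to convert from UTC-7).
Alice in UTC: 09:10-13:00, 13:15-17:00 (subtract 7h to convert from UTC+7).
Ravi ∩ Bashir: 09:45-10:35, 11:55-13:05, 13:15-13:35, 14:30-16:00, 16:45-16:50.
Ravi ∩ Bashir ∩ Mateo: 09:45-10:35, 11:55-13:05, 13:15-13:35, 14:30-16:00, 16:45-16:50.
Ravi ∩ Bashir ∩ Mateo ∩ Alice: 09:45-10:35, 11:55-13:00, 13:15-13:35, 14:30-16:00, 16:45-16:50.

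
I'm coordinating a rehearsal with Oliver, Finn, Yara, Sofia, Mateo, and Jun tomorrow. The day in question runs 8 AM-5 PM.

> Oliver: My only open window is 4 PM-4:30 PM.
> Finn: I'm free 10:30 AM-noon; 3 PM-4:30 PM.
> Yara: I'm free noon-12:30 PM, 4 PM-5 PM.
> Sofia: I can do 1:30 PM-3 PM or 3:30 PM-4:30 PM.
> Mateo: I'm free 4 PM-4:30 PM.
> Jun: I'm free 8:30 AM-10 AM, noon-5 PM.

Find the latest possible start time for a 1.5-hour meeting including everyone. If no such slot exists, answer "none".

Oliver ∩ Finn: 16:00-16:30.
Oliver ∩ Finn ∩ Yara: 16:00-16:30.
Oliver ∩ Finn ∩ Yara ∩ Sofia: 16:00-16:30.
Oliver ∩ Finn ∩ Yara ∩ Sofia ∩ Mateo: 16:00-16:30.
Oliver ∩ Finn ∩ Yara ∩ Sofia ∩ Mateo ∩ Jun: 16:00-16:30.
Those are the intersection windows.
No common window is at least 90 minutes long.

none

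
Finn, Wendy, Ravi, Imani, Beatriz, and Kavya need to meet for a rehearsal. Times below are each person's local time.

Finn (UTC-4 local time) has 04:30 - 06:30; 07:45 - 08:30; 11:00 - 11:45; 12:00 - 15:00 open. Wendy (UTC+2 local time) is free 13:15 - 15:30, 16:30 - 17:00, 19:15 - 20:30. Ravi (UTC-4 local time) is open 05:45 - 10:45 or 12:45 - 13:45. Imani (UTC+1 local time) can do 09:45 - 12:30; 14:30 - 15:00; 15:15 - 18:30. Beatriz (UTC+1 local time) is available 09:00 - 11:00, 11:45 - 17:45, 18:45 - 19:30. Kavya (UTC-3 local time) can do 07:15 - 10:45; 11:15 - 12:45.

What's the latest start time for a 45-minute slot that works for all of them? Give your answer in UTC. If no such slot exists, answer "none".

Finn in UTC: 08:30-10:30, 11:45-12:30, 15:00-15:45, 16:00-19:00 (add 4h to convert from UTC-4).
Wendy in UTC: 11:15-13:30, 14:30-15:00, 17:15-18:30 (subtract 2h to convert from UTC+2).
Ravi in UTC: 09:45-14:45, 16:45-17:45 (add 4h to convert from UTC-4).
Imani in UTC: 08:45-11:30, 13:30-14:00, 14:15-17:30 (subtract 1h to convert from UTC+1).
Beatriz in UTC: 08:00-10:00, 10:45-16:45, 17:45-18:30 (subtract 1h to convert from UTC+1).
Kavya in UTC: 10:15-13:45, 14:15-15:45 (add 3h to convert from UTC-3).
Finn ∩ Wendy: 11:45-12:30, 17:15-18:30.
Finn ∩ Wendy ∩ Ravi: 11:45-12:30, 17:15-17:45.
Finn ∩ Wendy ∩ Ravi ∩ Imani: 17:15-17:30.
Finn ∩ Wendy ∩ Ravi ∩ Imani ∩ Beatriz: ∅.
Finn ∩ Wendy ∩ Ravi ∩ Imani ∩ Beatriz ∩ Kavya: ∅.
There is no time when everyone is free.
No common window is at least 45 minutes long.

none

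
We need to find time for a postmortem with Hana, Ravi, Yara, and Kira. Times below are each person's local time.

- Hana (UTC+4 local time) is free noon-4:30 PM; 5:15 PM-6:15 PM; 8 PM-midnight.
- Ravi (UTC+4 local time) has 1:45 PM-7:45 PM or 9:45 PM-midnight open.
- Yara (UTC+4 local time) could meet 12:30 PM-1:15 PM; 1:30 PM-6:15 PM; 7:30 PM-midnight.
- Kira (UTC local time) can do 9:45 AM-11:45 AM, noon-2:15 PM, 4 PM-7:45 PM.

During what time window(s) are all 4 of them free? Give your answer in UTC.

09:45-11:45, 12:00-12:30, 13:15-14:15, 17:45-19:45

Hana in UTC: 08:00-12:30, 13:15-14:15, 16:00-20:00 (subtract 4h to convert from UTC+4).
Ravi in UTC: 09:45-15:45, 17:45-20:00 (subtract 4h to convert from UTC+4).
Yara in UTC: 08:30-09:15, 09:30-14:15, 15:30-20:00 (subtract 4h to convert from UTC+4).
Kira in UTC: 09:45-11:45, 12:00-14:15, 16:00-19:45.
Hana ∩ Ravi: 09:45-12:30, 13:15-14:15, 17:45-20:00.
Hana ∩ Ravi ∩ Yara: 09:45-12:30, 13:15-14:15, 17:45-20:00.
Hana ∩ Ravi ∩ Yara ∩ Kira: 09:45-11:45, 12:00-12:30, 13:15-14:15, 17:45-19:45.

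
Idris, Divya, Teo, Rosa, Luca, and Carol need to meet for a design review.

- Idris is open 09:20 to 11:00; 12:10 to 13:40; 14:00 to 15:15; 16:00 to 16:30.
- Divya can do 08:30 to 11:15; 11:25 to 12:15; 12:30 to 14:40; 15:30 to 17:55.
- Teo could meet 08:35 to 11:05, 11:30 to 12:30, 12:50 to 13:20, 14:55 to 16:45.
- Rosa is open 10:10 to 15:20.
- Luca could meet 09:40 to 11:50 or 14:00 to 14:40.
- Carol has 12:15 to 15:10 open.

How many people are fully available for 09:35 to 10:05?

3

Idris, Divya, and Teo can make the full 09:35-10:05 slot — that's 3.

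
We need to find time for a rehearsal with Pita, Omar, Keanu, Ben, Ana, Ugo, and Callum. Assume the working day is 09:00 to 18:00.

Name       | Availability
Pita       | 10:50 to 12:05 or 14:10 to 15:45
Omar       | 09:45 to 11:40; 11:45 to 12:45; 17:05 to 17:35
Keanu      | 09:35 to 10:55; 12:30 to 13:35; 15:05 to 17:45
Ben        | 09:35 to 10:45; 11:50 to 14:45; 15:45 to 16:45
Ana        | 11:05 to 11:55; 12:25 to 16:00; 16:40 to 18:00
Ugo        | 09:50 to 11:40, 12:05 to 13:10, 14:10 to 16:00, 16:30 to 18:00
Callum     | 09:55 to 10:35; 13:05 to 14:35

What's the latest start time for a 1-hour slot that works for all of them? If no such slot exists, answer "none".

none

Pita ∩ Omar: 10:50-11:40, 11:45-12:05.
Pita ∩ Omar ∩ Keanu: 10:50-10:55.
Pita ∩ Omar ∩ Keanu ∩ Ben: ∅.
Pita ∩ Omar ∩ Keanu ∩ Ben ∩ Ana: ∅.
Pita ∩ Omar ∩ Keanu ∩ Ben ∩ Ana ∩ Ugo: ∅.
Pita ∩ Omar ∩ Keanu ∩ Ben ∩ Ana ∩ Ugo ∩ Callum: ∅.
There is no time when everyone is free.
No common window is at least 60 minutes long.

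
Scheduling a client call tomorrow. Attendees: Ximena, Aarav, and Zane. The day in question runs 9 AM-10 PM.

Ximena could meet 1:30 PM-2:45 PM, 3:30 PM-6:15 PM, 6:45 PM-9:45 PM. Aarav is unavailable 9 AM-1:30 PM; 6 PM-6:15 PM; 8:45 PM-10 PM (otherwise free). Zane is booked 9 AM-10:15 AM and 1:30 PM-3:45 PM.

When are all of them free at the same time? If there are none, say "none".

15:45-18:00, 18:45-20:45

Ximena free: 13:30-14:45, 15:30-18:15, 18:45-21:45.
Aarav free: 13:30-18:00, 18:15-20:45 (invert busy blocks within the working day).
Zane free: 10:15-13:30, 15:45-22:00 (invert busy blocks within the working day).
Ximena ∩ Aarav: 13:30-14:45, 15:30-18:00, 18:45-20:45.
Ximena ∩ Aarav ∩ Zane: 15:45-18:00, 18:45-20:45.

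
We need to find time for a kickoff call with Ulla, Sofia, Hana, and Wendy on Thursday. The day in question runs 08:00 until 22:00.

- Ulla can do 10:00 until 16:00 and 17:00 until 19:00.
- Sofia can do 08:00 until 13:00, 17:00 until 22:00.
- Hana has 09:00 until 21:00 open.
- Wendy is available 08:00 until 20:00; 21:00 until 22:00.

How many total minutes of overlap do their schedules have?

300

Ulla ∩ Sofia: 10:00-13:00, 17:00-19:00.
Ulla ∩ Sofia ∩ Hana: 10:00-13:00, 17:00-19:00.
Ulla ∩ Sofia ∩ Hana ∩ Wendy: 10:00-13:00, 17:00-19:00.
Those are the intersection windows.
Summing the common windows: 180 + 120 = 300 minutes.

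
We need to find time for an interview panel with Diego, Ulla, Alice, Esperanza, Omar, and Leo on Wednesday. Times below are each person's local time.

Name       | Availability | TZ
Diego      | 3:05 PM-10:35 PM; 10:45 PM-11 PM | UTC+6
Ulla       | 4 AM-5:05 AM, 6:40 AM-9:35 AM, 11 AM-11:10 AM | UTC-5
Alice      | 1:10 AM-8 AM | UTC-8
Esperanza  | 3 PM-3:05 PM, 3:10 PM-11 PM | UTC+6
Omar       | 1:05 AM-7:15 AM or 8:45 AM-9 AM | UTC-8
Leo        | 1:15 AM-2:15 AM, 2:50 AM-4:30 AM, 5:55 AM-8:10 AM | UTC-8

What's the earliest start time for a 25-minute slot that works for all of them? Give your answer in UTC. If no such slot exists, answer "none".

Diego in UTC: 09:05-16:35, 16:45-17:00 (subtract 6h to convert from UTC+6).
Ulla in UTC: 09:00-10:05, 11:40-14:35, 16:00-16:10 (add 5h to convert from UTC-5).
Alice in UTC: 09:10-16:00 (add 8h to convert from UTC-8).
Esperanza in UTC: 09:00-09:05, 09:10-17:00 (subtract 6h to convert from UTC+6).
Omar in UTC: 09:05-15:15, 16:45-17:00 (add 8h to convert from UTC-8).
Leo in UTC: 09:15-10:15, 10:50-12:30, 13:55-16:10 (add 8h to convert from UTC-8).
Diego ∩ Ulla: 09:05-10:05, 11:40-14:35, 16:00-16:10.
Diego ∩ Ulla ∩ Alice: 09:10-10:05, 11:40-14:35.
Diego ∩ Ulla ∩ Alice ∩ Esperanza: 09:10-10:05, 11:40-14:35.
Diego ∩ Ulla ∩ Alice ∩ Esperanza ∩ Omar: 09:10-10:05, 11:40-14:35.
Diego ∩ Ulla ∩ Alice ∩ Esperanza ∩ Omar ∩ Leo: 09:15-10:05, 11:40-12:30, 13:55-14:35.
The first common window of at least 25 minutes is 09:15-10:05, so the earliest start is 09:15.

09:15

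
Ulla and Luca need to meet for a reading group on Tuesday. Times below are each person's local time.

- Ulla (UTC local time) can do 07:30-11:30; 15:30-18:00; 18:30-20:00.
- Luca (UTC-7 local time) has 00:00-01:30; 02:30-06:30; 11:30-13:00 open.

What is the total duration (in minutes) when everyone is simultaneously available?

Ulla in UTC: 07:30-11:30, 15:30-18:00, 18:30-20:00.
Luca in UTC: 07:00-08:30, 09:30-13:30, 18:30-20:00 (add 7h to convert from UTC-7).
Ulla ∩ Luca: 07:30-08:30, 09:30-11:30, 18:30-20:00.
Summing the common windows: 60 + 120 + 90 = 270 minutes.

270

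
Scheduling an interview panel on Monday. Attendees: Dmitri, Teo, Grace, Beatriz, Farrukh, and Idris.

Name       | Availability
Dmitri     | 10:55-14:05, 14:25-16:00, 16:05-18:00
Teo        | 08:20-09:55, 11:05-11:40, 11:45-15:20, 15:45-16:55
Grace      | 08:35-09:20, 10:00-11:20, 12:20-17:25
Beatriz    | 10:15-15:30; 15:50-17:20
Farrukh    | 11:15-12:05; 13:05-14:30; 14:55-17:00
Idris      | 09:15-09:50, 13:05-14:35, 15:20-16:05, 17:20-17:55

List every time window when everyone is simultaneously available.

13:05-14:05, 14:25-14:30, 15:50-16:00

Dmitri ∩ Teo: 11:05-11:40, 11:45-14:05, 14:25-15:20, 15:45-16:00, 16:05-16:55.
Dmitri ∩ Teo ∩ Grace: 11:05-11:20, 12:20-14:05, 14:25-15:20, 15:45-16:00, 16:05-16:55.
Dmitri ∩ Teo ∩ Grace ∩ Beatriz: 11:05-11:20, 12:20-14:05, 14:25-15:20, 15:50-16:00, 16:05-16:55.
Dmitri ∩ Teo ∩ Grace ∩ Beatriz ∩ Farrukh: 11:15-11:20, 13:05-14:05, 14:25-14:30, 14:55-15:20, 15:50-16:00, 16:05-16:55.
Dmitri ∩ Teo ∩ Grace ∩ Beatriz ∩ Farrukh ∩ Idris: 13:05-14:05, 14:25-14:30, 15:50-16:00.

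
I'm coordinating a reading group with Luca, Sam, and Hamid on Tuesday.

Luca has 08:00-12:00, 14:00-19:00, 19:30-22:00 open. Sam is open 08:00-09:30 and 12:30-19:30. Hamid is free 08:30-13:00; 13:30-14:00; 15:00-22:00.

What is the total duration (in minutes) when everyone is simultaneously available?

Luca ∩ Sam: 08:00-09:30, 14:00-19:00.
Luca ∩ Sam ∩ Hamid: 08:30-09:30, 15:00-19:00.
Those are the intersection windows.
Summing the common windows: 60 + 240 = 300 minutes.

300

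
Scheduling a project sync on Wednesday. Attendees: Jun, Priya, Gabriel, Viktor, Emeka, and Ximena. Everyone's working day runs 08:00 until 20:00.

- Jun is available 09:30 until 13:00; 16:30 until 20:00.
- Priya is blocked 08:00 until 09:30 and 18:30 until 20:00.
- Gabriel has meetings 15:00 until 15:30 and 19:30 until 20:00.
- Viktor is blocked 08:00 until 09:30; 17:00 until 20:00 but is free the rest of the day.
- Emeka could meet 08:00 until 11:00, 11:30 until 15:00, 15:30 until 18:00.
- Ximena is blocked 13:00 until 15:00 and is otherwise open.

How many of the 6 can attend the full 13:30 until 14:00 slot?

Jun free: 09:30-13:00, 16:30-20:00.
Priya free: 09:30-18:30 (invert busy blocks within the working day).
Gabriel free: 08:00-15:00, 15:30-19:30 (invert busy blocks within the working day).
Viktor free: 09:30-17:00 (invert busy blocks within the working day).
Emeka free: 08:00-11:00, 11:30-15:00, 15:30-18:00.
Ximena free: 08:00-13:00, 15:00-20:00 (invert busy blocks within the working day).
Priya, Gabriel, Viktor, and Emeka can make the full 13:30-14:00 slot — that's 4.

4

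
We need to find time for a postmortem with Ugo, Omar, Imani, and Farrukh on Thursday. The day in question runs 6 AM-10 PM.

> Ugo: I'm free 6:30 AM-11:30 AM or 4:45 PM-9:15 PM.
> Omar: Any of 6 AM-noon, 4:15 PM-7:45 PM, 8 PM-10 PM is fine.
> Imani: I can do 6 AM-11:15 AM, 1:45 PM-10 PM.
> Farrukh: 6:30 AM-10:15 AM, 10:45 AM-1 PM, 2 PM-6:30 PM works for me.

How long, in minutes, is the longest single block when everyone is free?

225

Ugo ∩ Omar: 06:30-11:30, 16:45-19:45, 20:00-21:15.
Ugo ∩ Omar ∩ Imani: 06:30-11:15, 16:45-19:45, 20:00-21:15.
Ugo ∩ Omar ∩ Imani ∩ Farrukh: 06:30-10:15, 10:45-11:15, 16:45-18:30.
The longest is 06:30-10:15 at 225 minutes.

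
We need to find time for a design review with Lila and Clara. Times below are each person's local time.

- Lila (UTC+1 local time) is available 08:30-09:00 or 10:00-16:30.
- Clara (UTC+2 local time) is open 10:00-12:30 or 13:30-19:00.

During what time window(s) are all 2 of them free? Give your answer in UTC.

09:00-10:30, 11:30-15:30

Lila in UTC: 07:30-08:00, 09:00-15:30 (subtract 1h to convert from UTC+1).
Clara in UTC: 08:00-10:30, 11:30-17:00 (subtract 2h to convert from UTC+2).
Lila ∩ Clara: 09:00-10:30, 11:30-15:30.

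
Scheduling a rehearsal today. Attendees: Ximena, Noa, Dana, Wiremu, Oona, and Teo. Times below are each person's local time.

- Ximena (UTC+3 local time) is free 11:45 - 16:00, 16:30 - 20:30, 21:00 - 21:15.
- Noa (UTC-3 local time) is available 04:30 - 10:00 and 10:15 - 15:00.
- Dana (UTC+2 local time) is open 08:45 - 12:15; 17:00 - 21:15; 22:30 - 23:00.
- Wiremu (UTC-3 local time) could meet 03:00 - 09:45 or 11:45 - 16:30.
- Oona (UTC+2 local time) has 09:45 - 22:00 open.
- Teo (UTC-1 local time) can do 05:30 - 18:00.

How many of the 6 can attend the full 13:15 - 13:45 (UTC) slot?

Ximena in UTC: 08:45-13:00, 13:30-17:30, 18:00-18:15 (subtract 3h to convert from UTC+3).
Noa in UTC: 07:30-13:00, 13:15-18:00 (add 3h to convert from UTC-3).
Dana in UTC: 06:45-10:15, 15:00-19:15, 20:30-21:00 (subtract 2h to convert from UTC+2).
Wiremu in UTC: 06:00-12:45, 14:45-19:30 (add 3h to convert from UTC-3).
Oona in UTC: 07:45-20:00 (subtract 2h to convert from UTC+2).
Teo in UTC: 06:30-19:00 (add 1h to convert from UTC-1).
Noa, Oona, and Teo can make the full 13:15-13:45 slot — that's 3.

3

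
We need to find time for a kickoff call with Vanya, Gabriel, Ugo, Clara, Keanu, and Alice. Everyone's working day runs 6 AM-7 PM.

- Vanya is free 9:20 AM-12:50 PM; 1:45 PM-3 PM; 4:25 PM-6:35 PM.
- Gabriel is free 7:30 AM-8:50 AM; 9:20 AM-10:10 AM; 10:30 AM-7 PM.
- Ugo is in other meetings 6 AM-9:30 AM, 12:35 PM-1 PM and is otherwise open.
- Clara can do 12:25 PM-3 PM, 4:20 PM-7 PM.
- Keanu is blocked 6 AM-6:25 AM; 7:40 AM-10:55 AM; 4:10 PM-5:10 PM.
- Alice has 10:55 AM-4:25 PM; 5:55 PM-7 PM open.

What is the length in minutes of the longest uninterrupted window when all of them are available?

75

Vanya free: 09:20-12:50, 13:45-15:00, 16:25-18:35.
Gabriel free: 07:30-08:50, 09:20-10:10, 10:30-19:00.
Ugo free: 09:30-12:35, 13:00-19:00 (invert busy blocks within the working day).
Clara free: 12:25-15:00, 16:20-19:00.
Keanu free: 06:25-07:40, 10:55-16:10, 17:10-19:00 (invert busy blocks within the working day).
Alice free: 10:55-16:25, 17:55-19:00.
Vanya ∩ Gabriel: 09:20-10:10, 10:30-12:50, 13:45-15:00, 16:25-18:35.
Vanya ∩ Gabriel ∩ Ugo: 09:30-10:10, 10:30-12:35, 13:45-15:00, 16:25-18:35.
Vanya ∩ Gabriel ∩ Ugo ∩ Clara: 12:25-12:35, 13:45-15:00, 16:25-18:35.
Vanya ∩ Gabriel ∩ Ugo ∩ Clara ∩ Keanu: 12:25-12:35, 13:45-15:00, 17:10-18:35.
Vanya ∩ Gabriel ∩ Ugo ∩ Clara ∩ Keanu ∩ Alice: 12:25-12:35, 13:45-15:00, 17:55-18:35.
So the common availability across everyone is 12:25-12:35, 13:45-15:00, 17:55-18:35.
The longest is 13:45-15:00 at 75 minutes.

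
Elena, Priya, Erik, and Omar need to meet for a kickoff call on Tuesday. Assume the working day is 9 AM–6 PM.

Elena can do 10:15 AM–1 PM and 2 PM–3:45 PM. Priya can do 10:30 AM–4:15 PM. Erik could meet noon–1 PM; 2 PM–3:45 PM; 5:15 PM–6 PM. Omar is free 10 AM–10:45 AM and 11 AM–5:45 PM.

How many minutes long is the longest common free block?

Elena ∩ Priya: 10:30-13:00, 14:00-15:45.
Elena ∩ Priya ∩ Erik: 12:00-13:00, 14:00-15:45.
Elena ∩ Priya ∩ Erik ∩ Omar: 12:00-13:00, 14:00-15:45.
The longest is 14:00-15:45 at 105 minutes.

105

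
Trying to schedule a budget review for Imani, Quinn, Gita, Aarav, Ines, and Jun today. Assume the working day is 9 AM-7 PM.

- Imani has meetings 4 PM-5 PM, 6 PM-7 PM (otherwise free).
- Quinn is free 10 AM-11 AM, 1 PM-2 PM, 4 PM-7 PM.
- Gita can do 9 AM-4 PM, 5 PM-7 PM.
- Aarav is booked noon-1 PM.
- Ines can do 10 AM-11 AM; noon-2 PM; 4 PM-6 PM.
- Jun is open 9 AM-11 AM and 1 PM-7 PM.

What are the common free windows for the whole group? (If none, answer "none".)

Imani free: 09:00-16:00, 17:00-18:00 (invert busy blocks within the working day).
Quinn free: 10:00-11:00, 13:00-14:00, 16:00-19:00.
Gita free: 09:00-16:00, 17:00-19:00.
Aarav free: 09:00-12:00, 13:00-19:00 (invert busy blocks within the working day).
Ines free: 10:00-11:00, 12:00-14:00, 16:00-18:00.
Jun free: 09:00-11:00, 13:00-19:00.
Imani ∩ Quinn: 10:00-11:00, 13:00-14:00, 17:00-18:00.
Imani ∩ Quinn ∩ Gita: 10:00-11:00, 13:00-14:00, 17:00-18:00.
Imani ∩ Quinn ∩ Gita ∩ Aarav: 10:00-11:00, 13:00-14:00, 17:00-18:00.
Imani ∩ Quinn ∩ Gita ∩ Aarav ∩ Ines: 10:00-11:00, 13:00-14:00, 17:00-18:00.
Imani ∩ Quinn ∩ Gita ∩ Aarav ∩ Ines ∩ Jun: 10:00-11:00, 13:00-14:00, 17:00-18:00.

10:00-11:00, 13:00-14:00, 17:00-18:00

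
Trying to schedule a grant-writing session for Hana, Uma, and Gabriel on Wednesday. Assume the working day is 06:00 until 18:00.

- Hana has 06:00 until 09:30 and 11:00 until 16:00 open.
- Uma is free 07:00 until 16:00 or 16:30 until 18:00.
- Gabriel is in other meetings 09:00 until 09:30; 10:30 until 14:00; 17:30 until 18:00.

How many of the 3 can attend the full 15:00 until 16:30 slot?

Hana free: 06:00-09:30, 11:00-16:00.
Uma free: 07:00-16:00, 16:30-18:00.
Gabriel free: 06:00-09:00, 09:30-10:30, 14:00-17:30 (invert busy blocks within the working day).
Gabriel can make the full 15:00-16:30 slot — that's 1.

1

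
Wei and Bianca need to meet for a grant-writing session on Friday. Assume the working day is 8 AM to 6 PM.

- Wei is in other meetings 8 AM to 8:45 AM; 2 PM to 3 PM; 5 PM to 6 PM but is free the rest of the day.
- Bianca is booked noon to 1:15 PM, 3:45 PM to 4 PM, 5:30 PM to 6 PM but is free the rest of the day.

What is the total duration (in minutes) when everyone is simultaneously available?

345

Wei free: 08:45-14:00, 15:00-17:00 (invert busy blocks within the working day).
Bianca free: 08:00-12:00, 13:15-15:45, 16:00-17:30 (invert busy blocks within the working day).
Wei ∩ Bianca: 08:45-12:00, 13:15-14:00, 15:00-15:45, 16:00-17:00.
Summing the common windows: 195 + 45 + 45 + 60 = 345 minutes.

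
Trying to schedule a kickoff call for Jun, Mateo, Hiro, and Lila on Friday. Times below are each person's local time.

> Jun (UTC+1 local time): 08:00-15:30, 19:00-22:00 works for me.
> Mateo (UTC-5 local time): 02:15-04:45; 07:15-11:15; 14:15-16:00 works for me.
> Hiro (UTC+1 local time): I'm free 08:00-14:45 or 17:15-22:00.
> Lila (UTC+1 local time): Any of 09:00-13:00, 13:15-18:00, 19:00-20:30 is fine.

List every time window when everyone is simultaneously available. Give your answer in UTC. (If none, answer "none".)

Jun in UTC: 07:00-14:30, 18:00-21:00 (subtract 1h to convert from UTC+1).
Mateo in UTC: 07:15-09:45, 12:15-16:15, 19:15-21:00 (add 5h to convert from UTC-5).
Hiro in UTC: 07:00-13:45, 16:15-21:00 (subtract 1h to convert from UTC+1).
Lila in UTC: 08:00-12:00, 12:15-17:00, 18:00-19:30 (subtract 1h to convert from UTC+1).
Jun ∩ Mateo: 07:15-09:45, 12:15-14:30, 19:15-21:00.
Jun ∩ Mateo ∩ Hiro: 07:15-09:45, 12:15-13:45, 19:15-21:00.
Jun ∩ Mateo ∩ Hiro ∩ Lila: 08:00-09:45, 12:15-13:45, 19:15-19:30.
So the common availability across everyone is 08:00-09:45, 12:15-13:45, 19:15-19:30.

08:00-09:45, 12:15-13:45, 19:15-19:30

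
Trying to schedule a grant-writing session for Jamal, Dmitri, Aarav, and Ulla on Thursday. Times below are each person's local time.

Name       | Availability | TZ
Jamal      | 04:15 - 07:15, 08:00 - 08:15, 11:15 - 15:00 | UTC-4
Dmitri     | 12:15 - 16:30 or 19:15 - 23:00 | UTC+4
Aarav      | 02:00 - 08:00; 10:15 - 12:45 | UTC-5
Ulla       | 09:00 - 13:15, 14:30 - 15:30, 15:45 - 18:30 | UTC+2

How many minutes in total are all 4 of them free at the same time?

Jamal in UTC: 08:15-11:15, 12:00-12:15, 15:15-19:00 (add 4h to convert from UTC-4).
Dmitri in UTC: 08:15-12:30, 15:15-19:00 (subtract 4h to convert from UTC+4).
Aarav in UTC: 07:00-13:00, 15:15-17:45 (add 5h to convert from UTC-5).
Ulla in UTC: 07:00-11:15, 12:30-13:30, 13:45-16:30 (subtract 2h to convert from UTC+2).
Jamal ∩ Dmitri: 08:15-11:15, 12:00-12:15, 15:15-19:00.
Jamal ∩ Dmitri ∩ Aarav: 08:15-11:15, 12:00-12:15, 15:15-17:45.
Jamal ∩ Dmitri ∩ Aarav ∩ Ulla: 08:15-11:15, 15:15-16:30.
Those are the intersection windows.
Summing the common windows: 180 + 75 = 255 minutes.

255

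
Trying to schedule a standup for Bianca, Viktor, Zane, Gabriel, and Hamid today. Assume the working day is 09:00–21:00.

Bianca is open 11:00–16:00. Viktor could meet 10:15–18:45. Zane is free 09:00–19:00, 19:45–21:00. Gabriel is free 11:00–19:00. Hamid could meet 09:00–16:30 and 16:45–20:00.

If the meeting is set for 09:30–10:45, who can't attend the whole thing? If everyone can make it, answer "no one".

Bianca, Gabriel, Viktor

Bianca: not fully free for 09:30-10:45. Viktor: not fully free for 09:30-10:45. Zane: free for 09:30-10:45. Gabriel: not fully free for 09:30-10:45. Hamid: free for 09:30-10:45.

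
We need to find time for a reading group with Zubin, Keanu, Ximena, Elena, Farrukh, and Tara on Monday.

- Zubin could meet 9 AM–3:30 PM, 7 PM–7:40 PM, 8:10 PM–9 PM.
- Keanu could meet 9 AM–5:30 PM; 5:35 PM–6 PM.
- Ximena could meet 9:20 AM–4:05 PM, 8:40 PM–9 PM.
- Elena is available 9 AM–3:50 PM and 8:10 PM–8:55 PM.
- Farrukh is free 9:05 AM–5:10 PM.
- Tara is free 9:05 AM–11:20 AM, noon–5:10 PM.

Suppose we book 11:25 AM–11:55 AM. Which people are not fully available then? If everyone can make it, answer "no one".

Zubin: free for 11:25-11:55. Keanu: free for 11:25-11:55. Ximena: free for 11:25-11:55. Elena: free for 11:25-11:55. Farrukh: free for 11:25-11:55. Tara: not fully free for 11:25-11:55.

Tara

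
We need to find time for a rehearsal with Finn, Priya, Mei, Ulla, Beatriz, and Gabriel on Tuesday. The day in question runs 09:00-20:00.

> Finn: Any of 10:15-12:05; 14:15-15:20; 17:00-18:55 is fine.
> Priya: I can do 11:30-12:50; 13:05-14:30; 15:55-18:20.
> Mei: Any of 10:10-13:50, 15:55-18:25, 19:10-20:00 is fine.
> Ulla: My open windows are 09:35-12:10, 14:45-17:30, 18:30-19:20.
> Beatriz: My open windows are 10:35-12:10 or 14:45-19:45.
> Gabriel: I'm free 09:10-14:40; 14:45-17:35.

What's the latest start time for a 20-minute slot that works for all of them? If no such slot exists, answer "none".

17:10

Finn ∩ Priya: 11:30-12:05, 14:15-14:30, 17:00-18:20.
Finn ∩ Priya ∩ Mei: 11:30-12:05, 17:00-18:20.
Finn ∩ Priya ∩ Mei ∩ Ulla: 11:30-12:05, 17:00-17:30.
Finn ∩ Priya ∩ Mei ∩ Ulla ∩ Beatriz: 11:30-12:05, 17:00-17:30.
Finn ∩ Priya ∩ Mei ∩ Ulla ∩ Beatriz ∩ Gabriel: 11:30-12:05, 17:00-17:30.
The last common window of at least 20 minutes is 17:00-17:30; a 20-minute meeting can start as late as 17:10 and still end by 17:30.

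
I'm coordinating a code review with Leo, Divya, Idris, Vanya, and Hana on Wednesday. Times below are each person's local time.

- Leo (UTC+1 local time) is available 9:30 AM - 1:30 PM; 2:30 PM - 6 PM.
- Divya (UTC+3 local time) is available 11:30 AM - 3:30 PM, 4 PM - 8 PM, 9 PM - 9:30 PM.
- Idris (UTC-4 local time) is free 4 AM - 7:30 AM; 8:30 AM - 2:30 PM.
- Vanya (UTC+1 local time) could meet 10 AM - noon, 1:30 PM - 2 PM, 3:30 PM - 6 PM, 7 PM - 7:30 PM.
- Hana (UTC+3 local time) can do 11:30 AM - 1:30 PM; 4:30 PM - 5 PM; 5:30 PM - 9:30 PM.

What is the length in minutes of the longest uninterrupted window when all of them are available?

Leo in UTC: 08:30-12:30, 13:30-17:00 (subtract 1h to convert from UTC+1).
Divya in UTC: 08:30-12:30, 13:00-17:00, 18:00-18:30 (subtract 3h to convert from UTC+3).
Idris in UTC: 08:00-11:30, 12:30-18:30 (add 4h to convert from UTC-4).
Vanya in UTC: 09:00-11:00, 12:30-13:00, 14:30-17:00, 18:00-18:30 (subtract 1h to convert from UTC+1).
Hana in UTC: 08:30-10:30, 13:30-14:00, 14:30-18:30 (subtract 3h to convert from UTC+3).
Leo ∩ Divya: 08:30-12:30, 13:30-17:00.
Leo ∩ Divya ∩ Idris: 08:30-11:30, 13:30-17:00.
Leo ∩ Divya ∩ Idris ∩ Vanya: 09:00-11:00, 14:30-17:00.
Leo ∩ Divya ∩ Idris ∩ Vanya ∩ Hana: 09:00-10:30, 14:30-17:00.
So the common availability across everyone is 09:00-10:30, 14:30-17:00.
The longest is 14:30-17:00 at 150 minutes.

150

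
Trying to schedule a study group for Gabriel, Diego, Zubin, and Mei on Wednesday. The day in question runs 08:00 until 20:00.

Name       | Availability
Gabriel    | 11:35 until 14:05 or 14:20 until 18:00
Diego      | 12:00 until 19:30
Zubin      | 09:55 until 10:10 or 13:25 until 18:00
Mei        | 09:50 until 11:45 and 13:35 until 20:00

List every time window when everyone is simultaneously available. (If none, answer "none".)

13:35-14:05, 14:20-18:00

Gabriel ∩ Diego: 12:00-14:05, 14:20-18:00.
Gabriel ∩ Diego ∩ Zubin: 13:25-14:05, 14:20-18:00.
Gabriel ∩ Diego ∩ Zubin ∩ Mei: 13:35-14:05, 14:20-18:00.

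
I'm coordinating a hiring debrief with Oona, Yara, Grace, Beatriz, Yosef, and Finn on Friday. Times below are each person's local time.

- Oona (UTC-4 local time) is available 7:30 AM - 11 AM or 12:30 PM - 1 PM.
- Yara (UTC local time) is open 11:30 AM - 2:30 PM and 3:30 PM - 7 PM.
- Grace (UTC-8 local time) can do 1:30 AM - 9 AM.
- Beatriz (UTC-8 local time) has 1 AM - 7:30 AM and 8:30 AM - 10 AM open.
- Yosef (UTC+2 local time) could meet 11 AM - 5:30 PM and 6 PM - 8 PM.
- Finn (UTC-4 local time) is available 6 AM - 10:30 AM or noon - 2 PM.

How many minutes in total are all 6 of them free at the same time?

Oona in UTC: 11:30-15:00, 16:30-17:00 (add 4h to convert from UTC-4).
Yara in UTC: 11:30-14:30, 15:30-19:00.
Grace in UTC: 09:30-17:00 (add 8h to convert from UTC-8).
Beatriz in UTC: 09:00-15:30, 16:30-18:00 (add 8h to convert from UTC-8).
Yosef in UTC: 09:00-15:30, 16:00-18:00 (subtract 2h to convert from UTC+2).
Finn in UTC: 10:00-14:30, 16:00-18:00 (add 4h to convert from UTC-4).
Oona ∩ Yara: 11:30-14:30, 16:30-17:00.
Oona ∩ Yara ∩ Grace: 11:30-14:30, 16:30-17:00.
Oona ∩ Yara ∩ Grace ∩ Beatriz: 11:30-14:30, 16:30-17:00.
Oona ∩ Yara ∩ Grace ∩ Beatriz ∩ Yosef: 11:30-14:30, 16:30-17:00.
Oona ∩ Yara ∩ Grace ∩ Beatriz ∩ Yosef ∩ Finn: 11:30-14:30, 16:30-17:00.
So the common availability across everyone is 11:30-14:30, 16:30-17:00.
Summing the common windows: 180 + 30 = 210 minutes.

210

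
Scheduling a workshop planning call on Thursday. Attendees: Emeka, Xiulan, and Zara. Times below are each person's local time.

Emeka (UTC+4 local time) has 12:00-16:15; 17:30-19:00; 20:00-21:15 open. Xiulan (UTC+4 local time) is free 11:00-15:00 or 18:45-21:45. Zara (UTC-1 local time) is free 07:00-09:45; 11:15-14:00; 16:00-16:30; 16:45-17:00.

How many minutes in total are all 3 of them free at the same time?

195

Emeka in UTC: 08:00-12:15, 13:30-15:00, 16:00-17:15 (subtract 4h to convert from UTC+4).
Xiulan in UTC: 07:00-11:00, 14:45-17:45 (subtract 4h to convert from UTC+4).
Zara in UTC: 08:00-10:45, 12:15-15:00, 17:00-17:30, 17:45-18:00 (add 1h to convert from UTC-1).
Emeka ∩ Xiulan: 08:00-11:00, 14:45-15:00, 16:00-17:15.
Emeka ∩ Xiulan ∩ Zara: 08:00-10:45, 14:45-15:00, 17:00-17:15.
Summing the common windows: 165 + 15 + 15 = 195 minutes.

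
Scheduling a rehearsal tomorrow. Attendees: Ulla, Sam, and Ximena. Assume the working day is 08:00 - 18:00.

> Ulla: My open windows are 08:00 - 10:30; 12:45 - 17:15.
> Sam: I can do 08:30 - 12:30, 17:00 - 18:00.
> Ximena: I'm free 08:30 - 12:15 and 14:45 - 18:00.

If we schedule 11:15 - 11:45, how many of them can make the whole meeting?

2

Sam and Ximena can make the full 11:15-11:45 slot — that's 2.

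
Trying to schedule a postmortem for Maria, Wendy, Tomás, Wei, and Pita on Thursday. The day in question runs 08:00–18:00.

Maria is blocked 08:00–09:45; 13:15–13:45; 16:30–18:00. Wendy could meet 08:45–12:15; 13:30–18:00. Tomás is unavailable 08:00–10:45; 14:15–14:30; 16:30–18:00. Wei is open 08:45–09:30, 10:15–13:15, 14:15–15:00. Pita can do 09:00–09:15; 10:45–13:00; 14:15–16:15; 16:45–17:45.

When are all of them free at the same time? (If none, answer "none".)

10:45-12:15, 14:30-15:00

Maria free: 09:45-13:15, 13:45-16:30 (invert busy blocks within the working day).
Wendy free: 08:45-12:15, 13:30-18:00.
Tomás free: 10:45-14:15, 14:30-16:30 (invert busy blocks within the working day).
Wei free: 08:45-09:30, 10:15-13:15, 14:15-15:00.
Pita free: 09:00-09:15, 10:45-13:00, 14:15-16:15, 16:45-17:45.
Maria ∩ Wendy: 09:45-12:15, 13:45-16:30.
Maria ∩ Wendy ∩ Tomás: 10:45-12:15, 13:45-14:15, 14:30-16:30.
Maria ∩ Wendy ∩ Tomás ∩ Wei: 10:45-12:15, 14:30-15:00.
Maria ∩ Wendy ∩ Tomás ∩ Wei ∩ Pita: 10:45-12:15, 14:30-15:00.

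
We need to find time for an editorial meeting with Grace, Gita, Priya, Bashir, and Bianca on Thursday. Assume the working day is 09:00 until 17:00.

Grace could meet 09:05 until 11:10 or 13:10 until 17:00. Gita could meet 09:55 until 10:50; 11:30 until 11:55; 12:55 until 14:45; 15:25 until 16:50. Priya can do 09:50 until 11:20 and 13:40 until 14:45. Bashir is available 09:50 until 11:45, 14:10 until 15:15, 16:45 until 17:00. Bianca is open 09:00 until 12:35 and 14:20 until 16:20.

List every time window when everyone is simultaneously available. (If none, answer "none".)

Grace ∩ Gita: 09:55-10:50, 13:10-14:45, 15:25-16:50.
Grace ∩ Gita ∩ Priya: 09:55-10:50, 13:40-14:45.
Grace ∩ Gita ∩ Priya ∩ Bashir: 09:55-10:50, 14:10-14:45.
Grace ∩ Gita ∩ Priya ∩ Bashir ∩ Bianca: 09:55-10:50, 14:20-14:45.

09:55-10:50, 14:20-14:45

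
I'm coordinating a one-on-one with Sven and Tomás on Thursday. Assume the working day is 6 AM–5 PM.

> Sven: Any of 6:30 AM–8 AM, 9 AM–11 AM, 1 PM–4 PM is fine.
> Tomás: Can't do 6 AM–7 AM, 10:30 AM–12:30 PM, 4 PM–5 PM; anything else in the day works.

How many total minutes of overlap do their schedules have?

330

Sven free: 06:30-08:00, 09:00-11:00, 13:00-16:00.
Tomás free: 07:00-10:30, 12:30-16:00 (invert busy blocks within the working day).
Sven ∩ Tomás: 07:00-08:00, 09:00-10:30, 13:00-16:00.
Summing the common windows: 60 + 90 + 180 = 330 minutes.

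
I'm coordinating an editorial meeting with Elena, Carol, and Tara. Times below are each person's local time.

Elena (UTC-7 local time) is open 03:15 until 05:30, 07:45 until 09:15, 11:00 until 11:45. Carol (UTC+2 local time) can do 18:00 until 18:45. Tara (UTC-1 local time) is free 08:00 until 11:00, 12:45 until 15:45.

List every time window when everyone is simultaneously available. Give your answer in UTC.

Elena in UTC: 10:15-12:30, 14:45-16:15, 18:00-18:45 (add 7h to convert from UTC-7).
Carol in UTC: 16:00-16:45 (subtract 2h to convert from UTC+2).
Tara in UTC: 09:00-12:00, 13:45-16:45 (add 1h to convert from UTC-1).
Elena ∩ Carol: 16:00-16:15.
Elena ∩ Carol ∩ Tara: 16:00-16:15.
So the common availability across everyone is 16:00-16:15.

16:00-16:15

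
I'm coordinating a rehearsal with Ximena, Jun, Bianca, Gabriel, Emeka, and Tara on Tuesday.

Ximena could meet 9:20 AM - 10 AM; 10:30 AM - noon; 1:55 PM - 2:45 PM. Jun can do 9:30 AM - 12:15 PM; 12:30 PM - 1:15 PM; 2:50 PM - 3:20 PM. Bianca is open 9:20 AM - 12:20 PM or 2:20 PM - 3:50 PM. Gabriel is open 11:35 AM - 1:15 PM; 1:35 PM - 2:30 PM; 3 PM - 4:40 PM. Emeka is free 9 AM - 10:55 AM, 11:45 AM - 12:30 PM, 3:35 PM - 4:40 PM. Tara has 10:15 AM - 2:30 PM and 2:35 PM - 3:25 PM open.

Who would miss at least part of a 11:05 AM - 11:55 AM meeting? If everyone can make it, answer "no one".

Emeka, Gabriel

Ximena: free for 11:05-11:55. Jun: free for 11:05-11:55. Bianca: free for 11:05-11:55. Gabriel: not fully free for 11:05-11:55. Emeka: not fully free for 11:05-11:55. Tara: free for 11:05-11:55.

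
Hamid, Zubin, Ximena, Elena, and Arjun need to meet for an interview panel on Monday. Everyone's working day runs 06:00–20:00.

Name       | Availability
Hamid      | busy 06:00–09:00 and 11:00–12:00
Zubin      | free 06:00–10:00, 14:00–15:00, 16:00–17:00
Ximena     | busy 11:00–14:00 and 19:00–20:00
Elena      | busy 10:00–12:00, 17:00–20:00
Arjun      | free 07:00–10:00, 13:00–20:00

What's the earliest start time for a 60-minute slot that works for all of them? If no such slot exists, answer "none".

09:00

Hamid free: 09:00-11:00, 12:00-20:00 (invert busy blocks within the working day).
Zubin free: 06:00-10:00, 14:00-15:00, 16:00-17:00.
Ximena free: 06:00-11:00, 14:00-19:00 (invert busy blocks within the working day).
Elena free: 06:00-10:00, 12:00-17:00 (invert busy blocks within the working day).
Arjun free: 07:00-10:00, 13:00-20:00.
Hamid ∩ Zubin: 09:00-10:00, 14:00-15:00, 16:00-17:00.
Hamid ∩ Zubin ∩ Ximena: 09:00-10:00, 14:00-15:00, 16:00-17:00.
Hamid ∩ Zubin ∩ Ximena ∩ Elena: 09:00-10:00, 14:00-15:00, 16:00-17:00.
Hamid ∩ Zubin ∩ Ximena ∩ Elena ∩ Arjun: 09:00-10:00, 14:00-15:00, 16:00-17:00.
Those are the intersection windows.
The first common window of at least 60 minutes is 09:00-10:00, so the earliest start is 09:00.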